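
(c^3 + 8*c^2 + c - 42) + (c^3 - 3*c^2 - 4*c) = 2*c^3 + 5*c^2 - 3*c - 42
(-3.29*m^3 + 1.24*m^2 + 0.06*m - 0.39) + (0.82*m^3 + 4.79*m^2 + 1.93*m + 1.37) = -2.47*m^3 + 6.03*m^2 + 1.99*m + 0.98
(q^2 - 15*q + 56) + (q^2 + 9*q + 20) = 2*q^2 - 6*q + 76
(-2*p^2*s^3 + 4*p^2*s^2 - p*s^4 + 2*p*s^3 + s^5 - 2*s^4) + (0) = -2*p^2*s^3 + 4*p^2*s^2 - p*s^4 + 2*p*s^3 + s^5 - 2*s^4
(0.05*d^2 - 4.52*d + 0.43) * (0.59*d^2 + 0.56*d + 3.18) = 0.0295*d^4 - 2.6388*d^3 - 2.1185*d^2 - 14.1328*d + 1.3674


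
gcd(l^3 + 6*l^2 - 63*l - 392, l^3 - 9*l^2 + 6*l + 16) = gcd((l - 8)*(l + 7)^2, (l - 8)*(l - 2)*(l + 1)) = l - 8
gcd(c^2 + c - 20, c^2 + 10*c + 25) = c + 5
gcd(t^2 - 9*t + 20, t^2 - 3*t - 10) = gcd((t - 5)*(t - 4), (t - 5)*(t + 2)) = t - 5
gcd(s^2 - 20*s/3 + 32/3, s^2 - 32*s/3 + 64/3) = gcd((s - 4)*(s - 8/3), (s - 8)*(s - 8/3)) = s - 8/3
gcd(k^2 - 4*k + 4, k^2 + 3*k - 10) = k - 2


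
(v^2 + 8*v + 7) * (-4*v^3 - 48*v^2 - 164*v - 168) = -4*v^5 - 80*v^4 - 576*v^3 - 1816*v^2 - 2492*v - 1176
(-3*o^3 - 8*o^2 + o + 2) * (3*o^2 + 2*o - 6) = -9*o^5 - 30*o^4 + 5*o^3 + 56*o^2 - 2*o - 12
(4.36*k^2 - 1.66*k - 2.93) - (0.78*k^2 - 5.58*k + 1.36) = 3.58*k^2 + 3.92*k - 4.29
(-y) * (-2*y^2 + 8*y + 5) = 2*y^3 - 8*y^2 - 5*y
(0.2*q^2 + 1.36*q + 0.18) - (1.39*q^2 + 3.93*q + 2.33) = -1.19*q^2 - 2.57*q - 2.15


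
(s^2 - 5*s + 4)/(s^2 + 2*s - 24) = (s - 1)/(s + 6)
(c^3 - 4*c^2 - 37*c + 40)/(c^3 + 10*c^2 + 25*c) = (c^2 - 9*c + 8)/(c*(c + 5))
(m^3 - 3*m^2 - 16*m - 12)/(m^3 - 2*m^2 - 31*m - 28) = (m^2 - 4*m - 12)/(m^2 - 3*m - 28)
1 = 1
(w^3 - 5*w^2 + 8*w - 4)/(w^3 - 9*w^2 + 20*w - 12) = (w - 2)/(w - 6)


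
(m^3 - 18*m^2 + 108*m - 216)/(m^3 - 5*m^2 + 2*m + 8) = (m^3 - 18*m^2 + 108*m - 216)/(m^3 - 5*m^2 + 2*m + 8)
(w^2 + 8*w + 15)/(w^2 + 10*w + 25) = (w + 3)/(w + 5)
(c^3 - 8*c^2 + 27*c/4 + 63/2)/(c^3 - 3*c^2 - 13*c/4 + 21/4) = (c - 6)/(c - 1)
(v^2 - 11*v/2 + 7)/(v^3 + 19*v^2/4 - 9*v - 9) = 2*(2*v - 7)/(4*v^2 + 27*v + 18)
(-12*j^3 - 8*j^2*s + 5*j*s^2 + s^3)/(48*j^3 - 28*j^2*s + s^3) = (j + s)/(-4*j + s)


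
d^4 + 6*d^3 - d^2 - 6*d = d*(d - 1)*(d + 1)*(d + 6)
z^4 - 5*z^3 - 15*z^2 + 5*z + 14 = (z - 7)*(z - 1)*(z + 1)*(z + 2)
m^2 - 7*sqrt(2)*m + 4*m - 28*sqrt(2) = (m + 4)*(m - 7*sqrt(2))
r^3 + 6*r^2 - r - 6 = (r - 1)*(r + 1)*(r + 6)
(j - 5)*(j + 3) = j^2 - 2*j - 15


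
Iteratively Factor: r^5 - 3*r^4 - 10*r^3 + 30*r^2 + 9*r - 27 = (r - 3)*(r^4 - 10*r^2 + 9) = (r - 3)*(r + 1)*(r^3 - r^2 - 9*r + 9) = (r - 3)*(r + 1)*(r + 3)*(r^2 - 4*r + 3) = (r - 3)^2*(r + 1)*(r + 3)*(r - 1)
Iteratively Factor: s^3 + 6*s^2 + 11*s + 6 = (s + 2)*(s^2 + 4*s + 3) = (s + 2)*(s + 3)*(s + 1)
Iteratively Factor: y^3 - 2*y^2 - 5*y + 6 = (y - 3)*(y^2 + y - 2) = (y - 3)*(y + 2)*(y - 1)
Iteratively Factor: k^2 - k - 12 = (k - 4)*(k + 3)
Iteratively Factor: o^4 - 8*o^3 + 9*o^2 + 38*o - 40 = (o - 5)*(o^3 - 3*o^2 - 6*o + 8) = (o - 5)*(o + 2)*(o^2 - 5*o + 4) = (o - 5)*(o - 4)*(o + 2)*(o - 1)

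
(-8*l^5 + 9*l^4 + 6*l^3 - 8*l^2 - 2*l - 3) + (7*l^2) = -8*l^5 + 9*l^4 + 6*l^3 - l^2 - 2*l - 3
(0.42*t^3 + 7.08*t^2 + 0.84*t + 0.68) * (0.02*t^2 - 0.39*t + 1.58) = 0.0084*t^5 - 0.0222*t^4 - 2.0808*t^3 + 10.8724*t^2 + 1.062*t + 1.0744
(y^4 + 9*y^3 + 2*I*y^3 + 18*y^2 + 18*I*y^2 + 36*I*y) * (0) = 0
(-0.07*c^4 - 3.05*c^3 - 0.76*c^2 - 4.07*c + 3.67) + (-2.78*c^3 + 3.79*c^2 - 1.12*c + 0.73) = -0.07*c^4 - 5.83*c^3 + 3.03*c^2 - 5.19*c + 4.4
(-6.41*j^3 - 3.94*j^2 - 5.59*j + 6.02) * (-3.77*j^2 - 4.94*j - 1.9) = 24.1657*j^5 + 46.5192*j^4 + 52.7169*j^3 + 12.4052*j^2 - 19.1178*j - 11.438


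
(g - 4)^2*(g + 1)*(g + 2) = g^4 - 5*g^3 - 6*g^2 + 32*g + 32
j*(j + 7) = j^2 + 7*j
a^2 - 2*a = a*(a - 2)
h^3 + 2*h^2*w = h^2*(h + 2*w)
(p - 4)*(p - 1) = p^2 - 5*p + 4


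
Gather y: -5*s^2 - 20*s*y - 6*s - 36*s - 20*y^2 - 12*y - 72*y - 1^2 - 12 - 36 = -5*s^2 - 42*s - 20*y^2 + y*(-20*s - 84) - 49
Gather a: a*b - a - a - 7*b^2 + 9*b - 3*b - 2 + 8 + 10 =a*(b - 2) - 7*b^2 + 6*b + 16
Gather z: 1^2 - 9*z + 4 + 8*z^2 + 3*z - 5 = 8*z^2 - 6*z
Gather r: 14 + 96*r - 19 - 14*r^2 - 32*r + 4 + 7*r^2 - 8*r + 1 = -7*r^2 + 56*r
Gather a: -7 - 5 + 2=-10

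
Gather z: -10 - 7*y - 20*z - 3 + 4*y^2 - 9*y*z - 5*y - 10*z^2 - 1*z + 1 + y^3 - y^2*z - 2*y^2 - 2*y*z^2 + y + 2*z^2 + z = y^3 + 2*y^2 - 11*y + z^2*(-2*y - 8) + z*(-y^2 - 9*y - 20) - 12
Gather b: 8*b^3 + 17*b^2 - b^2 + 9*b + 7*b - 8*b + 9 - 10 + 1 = 8*b^3 + 16*b^2 + 8*b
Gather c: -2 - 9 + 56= 45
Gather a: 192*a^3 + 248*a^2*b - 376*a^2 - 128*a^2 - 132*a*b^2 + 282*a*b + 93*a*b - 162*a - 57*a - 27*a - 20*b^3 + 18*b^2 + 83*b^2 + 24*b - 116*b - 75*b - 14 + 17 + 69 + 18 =192*a^3 + a^2*(248*b - 504) + a*(-132*b^2 + 375*b - 246) - 20*b^3 + 101*b^2 - 167*b + 90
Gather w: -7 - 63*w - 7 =-63*w - 14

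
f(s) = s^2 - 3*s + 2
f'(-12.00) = -27.00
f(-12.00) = 182.00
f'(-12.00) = -27.00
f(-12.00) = 182.00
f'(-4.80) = -12.60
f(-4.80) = 39.44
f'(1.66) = 0.32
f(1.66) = -0.22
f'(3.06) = 3.12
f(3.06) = 2.18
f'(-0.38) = -3.76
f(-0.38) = 3.28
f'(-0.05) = -3.10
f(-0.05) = 2.15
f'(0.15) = -2.70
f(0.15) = 1.57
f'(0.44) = -2.12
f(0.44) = 0.87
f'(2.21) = 1.42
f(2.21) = 0.25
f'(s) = 2*s - 3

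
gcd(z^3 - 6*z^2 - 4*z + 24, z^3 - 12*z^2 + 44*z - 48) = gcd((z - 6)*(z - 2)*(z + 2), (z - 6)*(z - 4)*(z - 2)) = z^2 - 8*z + 12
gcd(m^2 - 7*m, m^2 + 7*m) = m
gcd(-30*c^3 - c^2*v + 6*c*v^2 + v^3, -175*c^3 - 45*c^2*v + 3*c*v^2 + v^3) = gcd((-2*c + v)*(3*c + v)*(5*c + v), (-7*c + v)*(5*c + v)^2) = 5*c + v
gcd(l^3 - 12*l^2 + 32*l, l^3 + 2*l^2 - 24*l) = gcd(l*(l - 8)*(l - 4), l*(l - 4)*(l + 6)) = l^2 - 4*l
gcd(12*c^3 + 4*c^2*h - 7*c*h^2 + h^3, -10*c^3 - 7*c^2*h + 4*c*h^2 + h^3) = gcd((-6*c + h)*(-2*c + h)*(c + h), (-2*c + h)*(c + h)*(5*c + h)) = 2*c^2 + c*h - h^2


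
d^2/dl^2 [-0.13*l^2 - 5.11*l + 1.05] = -0.260000000000000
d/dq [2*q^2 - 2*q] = 4*q - 2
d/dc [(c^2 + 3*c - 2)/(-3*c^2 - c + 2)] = 4*(2*c^2 - 2*c + 1)/(9*c^4 + 6*c^3 - 11*c^2 - 4*c + 4)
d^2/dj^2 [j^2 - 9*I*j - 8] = 2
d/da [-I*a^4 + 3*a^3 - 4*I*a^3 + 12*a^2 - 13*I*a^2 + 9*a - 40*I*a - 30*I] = -4*I*a^3 + a^2*(9 - 12*I) + a*(24 - 26*I) + 9 - 40*I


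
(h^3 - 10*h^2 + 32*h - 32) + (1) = h^3 - 10*h^2 + 32*h - 31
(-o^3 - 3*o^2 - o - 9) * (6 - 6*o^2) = 6*o^5 + 18*o^4 + 36*o^2 - 6*o - 54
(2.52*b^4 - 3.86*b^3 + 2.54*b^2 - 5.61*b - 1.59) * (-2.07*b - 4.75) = -5.2164*b^5 - 3.9798*b^4 + 13.0772*b^3 - 0.452299999999999*b^2 + 29.9388*b + 7.5525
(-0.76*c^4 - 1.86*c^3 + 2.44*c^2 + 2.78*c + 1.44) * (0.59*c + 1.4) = -0.4484*c^5 - 2.1614*c^4 - 1.1644*c^3 + 5.0562*c^2 + 4.7416*c + 2.016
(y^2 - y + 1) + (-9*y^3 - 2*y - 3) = -9*y^3 + y^2 - 3*y - 2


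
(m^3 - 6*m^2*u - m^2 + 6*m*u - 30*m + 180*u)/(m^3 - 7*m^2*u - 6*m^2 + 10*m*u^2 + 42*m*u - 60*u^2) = (m^2 - 6*m*u + 5*m - 30*u)/(m^2 - 7*m*u + 10*u^2)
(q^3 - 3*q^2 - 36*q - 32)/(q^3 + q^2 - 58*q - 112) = (q^2 + 5*q + 4)/(q^2 + 9*q + 14)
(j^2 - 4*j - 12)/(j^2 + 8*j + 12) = (j - 6)/(j + 6)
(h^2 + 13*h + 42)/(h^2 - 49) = (h + 6)/(h - 7)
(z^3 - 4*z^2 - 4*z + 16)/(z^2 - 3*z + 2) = (z^2 - 2*z - 8)/(z - 1)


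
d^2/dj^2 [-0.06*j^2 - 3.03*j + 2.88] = -0.120000000000000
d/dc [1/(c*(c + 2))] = 2*(-c - 1)/(c^2*(c^2 + 4*c + 4))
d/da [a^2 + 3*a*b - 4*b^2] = 2*a + 3*b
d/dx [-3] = 0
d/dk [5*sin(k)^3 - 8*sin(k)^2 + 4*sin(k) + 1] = (15*sin(k)^2 - 16*sin(k) + 4)*cos(k)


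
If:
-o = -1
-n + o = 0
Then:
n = 1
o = 1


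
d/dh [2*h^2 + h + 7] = 4*h + 1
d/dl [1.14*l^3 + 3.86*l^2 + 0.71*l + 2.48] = 3.42*l^2 + 7.72*l + 0.71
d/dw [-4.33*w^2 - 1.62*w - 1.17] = -8.66*w - 1.62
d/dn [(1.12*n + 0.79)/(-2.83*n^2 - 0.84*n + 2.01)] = (3.1696*n^2 + 4.4714*n + 2.9148)/(8.0089*n^4 + 4.7544*n^3 - 10.671*n^2 - 3.3768*n + 4.0401)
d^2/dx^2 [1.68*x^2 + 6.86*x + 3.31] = 3.36000000000000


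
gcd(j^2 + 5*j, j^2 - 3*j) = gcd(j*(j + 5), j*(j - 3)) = j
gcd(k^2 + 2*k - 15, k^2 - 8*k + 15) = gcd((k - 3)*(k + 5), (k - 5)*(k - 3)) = k - 3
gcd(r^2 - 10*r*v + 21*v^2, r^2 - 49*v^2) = r - 7*v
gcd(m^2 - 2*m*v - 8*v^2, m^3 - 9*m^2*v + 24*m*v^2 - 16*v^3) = -m + 4*v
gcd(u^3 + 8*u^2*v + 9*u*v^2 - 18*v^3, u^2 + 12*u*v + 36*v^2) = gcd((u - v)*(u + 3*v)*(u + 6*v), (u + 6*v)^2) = u + 6*v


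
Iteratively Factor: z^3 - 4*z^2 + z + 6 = (z + 1)*(z^2 - 5*z + 6) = (z - 2)*(z + 1)*(z - 3)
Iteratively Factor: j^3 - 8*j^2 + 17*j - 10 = (j - 2)*(j^2 - 6*j + 5) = (j - 5)*(j - 2)*(j - 1)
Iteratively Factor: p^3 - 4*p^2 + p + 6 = (p - 3)*(p^2 - p - 2) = (p - 3)*(p + 1)*(p - 2)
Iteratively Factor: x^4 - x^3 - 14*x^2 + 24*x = (x)*(x^3 - x^2 - 14*x + 24) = x*(x + 4)*(x^2 - 5*x + 6) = x*(x - 2)*(x + 4)*(x - 3)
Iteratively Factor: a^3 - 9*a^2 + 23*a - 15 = (a - 5)*(a^2 - 4*a + 3) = (a - 5)*(a - 3)*(a - 1)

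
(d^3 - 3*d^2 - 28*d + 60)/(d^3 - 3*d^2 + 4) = (d^2 - d - 30)/(d^2 - d - 2)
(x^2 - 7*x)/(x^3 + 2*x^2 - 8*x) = (x - 7)/(x^2 + 2*x - 8)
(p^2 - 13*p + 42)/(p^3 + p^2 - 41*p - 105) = (p - 6)/(p^2 + 8*p + 15)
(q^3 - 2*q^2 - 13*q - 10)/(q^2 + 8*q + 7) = (q^2 - 3*q - 10)/(q + 7)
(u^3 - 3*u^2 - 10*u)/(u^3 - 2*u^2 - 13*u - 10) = u/(u + 1)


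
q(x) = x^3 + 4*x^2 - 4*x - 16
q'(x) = 3*x^2 + 8*x - 4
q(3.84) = 84.25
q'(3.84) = 70.96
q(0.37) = -16.88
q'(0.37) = -0.63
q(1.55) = -8.87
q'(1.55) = 15.61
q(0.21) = -16.65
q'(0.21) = -2.19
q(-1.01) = -8.91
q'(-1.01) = -9.02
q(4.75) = 162.42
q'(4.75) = 101.69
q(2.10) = 2.50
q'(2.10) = 26.03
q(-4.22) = -3.04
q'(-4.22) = 15.67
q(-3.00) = 5.00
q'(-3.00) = -1.00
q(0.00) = -16.00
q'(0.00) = -4.00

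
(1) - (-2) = 3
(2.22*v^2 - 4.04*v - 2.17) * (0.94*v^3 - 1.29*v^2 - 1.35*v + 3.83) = 2.0868*v^5 - 6.6614*v^4 + 0.1748*v^3 + 16.7559*v^2 - 12.5437*v - 8.3111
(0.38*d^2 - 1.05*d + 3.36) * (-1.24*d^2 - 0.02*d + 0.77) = -0.4712*d^4 + 1.2944*d^3 - 3.8528*d^2 - 0.8757*d + 2.5872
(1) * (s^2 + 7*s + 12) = s^2 + 7*s + 12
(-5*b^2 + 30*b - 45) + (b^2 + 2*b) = -4*b^2 + 32*b - 45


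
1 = 1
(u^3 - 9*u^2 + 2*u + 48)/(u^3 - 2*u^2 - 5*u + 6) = (u - 8)/(u - 1)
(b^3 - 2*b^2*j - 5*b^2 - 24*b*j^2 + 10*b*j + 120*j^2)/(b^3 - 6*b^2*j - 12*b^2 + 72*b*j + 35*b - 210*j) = (b + 4*j)/(b - 7)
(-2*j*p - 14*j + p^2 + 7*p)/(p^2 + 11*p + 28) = (-2*j + p)/(p + 4)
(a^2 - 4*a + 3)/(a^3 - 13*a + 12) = 1/(a + 4)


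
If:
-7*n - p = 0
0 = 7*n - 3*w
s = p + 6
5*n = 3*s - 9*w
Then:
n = 18/47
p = -126/47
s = 156/47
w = 42/47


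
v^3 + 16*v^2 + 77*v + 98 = (v + 2)*(v + 7)^2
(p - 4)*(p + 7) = p^2 + 3*p - 28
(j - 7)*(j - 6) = j^2 - 13*j + 42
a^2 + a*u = a*(a + u)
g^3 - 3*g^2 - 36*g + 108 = (g - 6)*(g - 3)*(g + 6)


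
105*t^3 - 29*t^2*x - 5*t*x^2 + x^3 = (-7*t + x)*(-3*t + x)*(5*t + x)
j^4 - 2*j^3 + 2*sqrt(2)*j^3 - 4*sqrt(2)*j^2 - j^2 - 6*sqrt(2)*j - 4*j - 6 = (j - 3)*(j + 1)*(j + sqrt(2))^2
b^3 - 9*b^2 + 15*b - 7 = (b - 7)*(b - 1)^2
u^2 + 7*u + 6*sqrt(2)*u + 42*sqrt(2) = (u + 7)*(u + 6*sqrt(2))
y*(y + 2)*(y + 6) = y^3 + 8*y^2 + 12*y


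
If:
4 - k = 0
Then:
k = 4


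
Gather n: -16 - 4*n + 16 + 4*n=0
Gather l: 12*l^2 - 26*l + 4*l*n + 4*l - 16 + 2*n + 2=12*l^2 + l*(4*n - 22) + 2*n - 14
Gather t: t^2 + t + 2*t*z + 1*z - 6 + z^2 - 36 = t^2 + t*(2*z + 1) + z^2 + z - 42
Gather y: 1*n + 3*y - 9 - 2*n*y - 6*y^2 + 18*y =n - 6*y^2 + y*(21 - 2*n) - 9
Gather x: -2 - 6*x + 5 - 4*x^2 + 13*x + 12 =-4*x^2 + 7*x + 15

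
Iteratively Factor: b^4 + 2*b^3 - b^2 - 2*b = (b)*(b^3 + 2*b^2 - b - 2) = b*(b + 1)*(b^2 + b - 2) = b*(b + 1)*(b + 2)*(b - 1)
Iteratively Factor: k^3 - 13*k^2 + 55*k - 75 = (k - 3)*(k^2 - 10*k + 25) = (k - 5)*(k - 3)*(k - 5)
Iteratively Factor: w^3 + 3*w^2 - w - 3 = (w + 1)*(w^2 + 2*w - 3) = (w - 1)*(w + 1)*(w + 3)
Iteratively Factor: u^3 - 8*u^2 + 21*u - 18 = (u - 3)*(u^2 - 5*u + 6) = (u - 3)*(u - 2)*(u - 3)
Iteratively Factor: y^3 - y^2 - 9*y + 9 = (y + 3)*(y^2 - 4*y + 3) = (y - 1)*(y + 3)*(y - 3)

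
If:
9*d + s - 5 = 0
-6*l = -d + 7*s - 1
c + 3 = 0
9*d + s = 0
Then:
No Solution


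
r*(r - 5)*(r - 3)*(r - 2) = r^4 - 10*r^3 + 31*r^2 - 30*r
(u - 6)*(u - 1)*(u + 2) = u^3 - 5*u^2 - 8*u + 12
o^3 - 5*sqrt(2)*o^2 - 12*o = o*(o - 6*sqrt(2))*(o + sqrt(2))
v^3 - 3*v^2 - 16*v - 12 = (v - 6)*(v + 1)*(v + 2)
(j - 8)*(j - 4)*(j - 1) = j^3 - 13*j^2 + 44*j - 32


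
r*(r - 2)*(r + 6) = r^3 + 4*r^2 - 12*r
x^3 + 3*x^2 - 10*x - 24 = (x - 3)*(x + 2)*(x + 4)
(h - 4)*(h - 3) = h^2 - 7*h + 12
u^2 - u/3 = u*(u - 1/3)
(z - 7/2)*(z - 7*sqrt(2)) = z^2 - 7*sqrt(2)*z - 7*z/2 + 49*sqrt(2)/2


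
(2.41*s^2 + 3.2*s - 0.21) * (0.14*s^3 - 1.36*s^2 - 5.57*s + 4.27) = 0.3374*s^5 - 2.8296*s^4 - 17.8051*s^3 - 7.2477*s^2 + 14.8337*s - 0.8967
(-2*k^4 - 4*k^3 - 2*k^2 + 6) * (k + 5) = -2*k^5 - 14*k^4 - 22*k^3 - 10*k^2 + 6*k + 30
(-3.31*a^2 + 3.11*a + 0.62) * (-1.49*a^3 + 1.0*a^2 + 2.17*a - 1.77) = 4.9319*a^5 - 7.9439*a^4 - 4.9965*a^3 + 13.2274*a^2 - 4.1593*a - 1.0974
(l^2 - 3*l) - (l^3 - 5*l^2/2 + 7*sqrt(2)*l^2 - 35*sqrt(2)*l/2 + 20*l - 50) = -l^3 - 7*sqrt(2)*l^2 + 7*l^2/2 - 23*l + 35*sqrt(2)*l/2 + 50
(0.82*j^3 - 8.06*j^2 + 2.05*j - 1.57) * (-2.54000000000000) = -2.0828*j^3 + 20.4724*j^2 - 5.207*j + 3.9878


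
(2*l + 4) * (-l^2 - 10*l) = -2*l^3 - 24*l^2 - 40*l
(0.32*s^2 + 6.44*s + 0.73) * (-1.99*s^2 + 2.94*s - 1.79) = -0.6368*s^4 - 11.8748*s^3 + 16.9081*s^2 - 9.3814*s - 1.3067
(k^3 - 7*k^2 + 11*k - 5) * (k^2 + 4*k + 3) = k^5 - 3*k^4 - 14*k^3 + 18*k^2 + 13*k - 15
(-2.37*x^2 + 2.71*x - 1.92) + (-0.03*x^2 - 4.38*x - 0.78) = -2.4*x^2 - 1.67*x - 2.7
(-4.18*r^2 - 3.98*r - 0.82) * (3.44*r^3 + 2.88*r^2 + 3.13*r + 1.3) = -14.3792*r^5 - 25.7296*r^4 - 27.3666*r^3 - 20.253*r^2 - 7.7406*r - 1.066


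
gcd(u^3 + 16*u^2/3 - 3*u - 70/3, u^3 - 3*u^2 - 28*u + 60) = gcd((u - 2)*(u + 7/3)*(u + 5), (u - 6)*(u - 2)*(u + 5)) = u^2 + 3*u - 10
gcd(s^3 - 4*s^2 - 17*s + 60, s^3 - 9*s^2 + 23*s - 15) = s^2 - 8*s + 15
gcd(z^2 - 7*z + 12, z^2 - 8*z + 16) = z - 4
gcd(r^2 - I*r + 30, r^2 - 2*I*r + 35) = r + 5*I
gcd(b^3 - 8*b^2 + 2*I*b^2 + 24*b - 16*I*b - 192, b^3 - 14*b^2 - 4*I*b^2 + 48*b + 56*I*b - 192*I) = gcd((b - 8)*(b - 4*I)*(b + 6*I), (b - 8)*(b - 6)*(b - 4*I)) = b^2 + b*(-8 - 4*I) + 32*I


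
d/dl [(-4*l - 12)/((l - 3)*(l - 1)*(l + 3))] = 8*(l - 2)/((l - 3)^2*(l - 1)^2)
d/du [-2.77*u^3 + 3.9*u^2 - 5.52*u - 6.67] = -8.31*u^2 + 7.8*u - 5.52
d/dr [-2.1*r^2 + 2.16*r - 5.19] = 2.16 - 4.2*r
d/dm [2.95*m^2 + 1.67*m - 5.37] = 5.9*m + 1.67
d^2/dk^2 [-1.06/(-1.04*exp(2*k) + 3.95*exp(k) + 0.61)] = ((4.187 - 4.4096*exp(k))*(-1.04*exp(2*k) + 3.95*exp(k) + 0.61) - 1.06*(2.08*exp(k) - 3.95)*(4.16*exp(k) - 7.9)*exp(k))*exp(k)/(-1.04*exp(2*k) + 3.95*exp(k) + 0.61)^3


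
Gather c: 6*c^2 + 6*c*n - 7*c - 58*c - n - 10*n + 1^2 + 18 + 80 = 6*c^2 + c*(6*n - 65) - 11*n + 99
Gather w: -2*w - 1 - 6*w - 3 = -8*w - 4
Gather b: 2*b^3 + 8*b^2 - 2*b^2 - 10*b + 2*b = 2*b^3 + 6*b^2 - 8*b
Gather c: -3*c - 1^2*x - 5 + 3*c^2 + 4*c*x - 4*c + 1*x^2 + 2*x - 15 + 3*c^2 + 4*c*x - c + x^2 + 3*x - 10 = 6*c^2 + c*(8*x - 8) + 2*x^2 + 4*x - 30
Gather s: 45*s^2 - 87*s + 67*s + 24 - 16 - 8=45*s^2 - 20*s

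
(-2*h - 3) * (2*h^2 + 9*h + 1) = -4*h^3 - 24*h^2 - 29*h - 3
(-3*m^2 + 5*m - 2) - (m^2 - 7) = -4*m^2 + 5*m + 5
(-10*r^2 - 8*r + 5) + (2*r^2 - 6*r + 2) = -8*r^2 - 14*r + 7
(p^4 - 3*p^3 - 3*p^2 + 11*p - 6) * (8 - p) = -p^5 + 11*p^4 - 21*p^3 - 35*p^2 + 94*p - 48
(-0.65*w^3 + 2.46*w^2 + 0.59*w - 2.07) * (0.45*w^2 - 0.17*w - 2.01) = -0.2925*w^5 + 1.2175*w^4 + 1.1538*w^3 - 5.9764*w^2 - 0.834*w + 4.1607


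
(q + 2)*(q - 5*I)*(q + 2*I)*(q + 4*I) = q^4 + 2*q^3 + I*q^3 + 22*q^2 + 2*I*q^2 + 44*q + 40*I*q + 80*I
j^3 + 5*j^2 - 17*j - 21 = (j - 3)*(j + 1)*(j + 7)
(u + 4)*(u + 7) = u^2 + 11*u + 28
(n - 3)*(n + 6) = n^2 + 3*n - 18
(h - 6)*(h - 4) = h^2 - 10*h + 24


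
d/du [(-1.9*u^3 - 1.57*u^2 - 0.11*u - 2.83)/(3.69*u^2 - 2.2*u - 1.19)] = (-7.011*u^4 + 8.36*u^3 + 10.6429*u^2 + 24.622*u - 6.0951)/(13.6161*u^4 - 16.236*u^3 - 3.9422*u^2 + 5.236*u + 1.4161)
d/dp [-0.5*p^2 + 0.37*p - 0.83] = 0.37 - 1.0*p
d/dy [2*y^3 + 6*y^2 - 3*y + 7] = 6*y^2 + 12*y - 3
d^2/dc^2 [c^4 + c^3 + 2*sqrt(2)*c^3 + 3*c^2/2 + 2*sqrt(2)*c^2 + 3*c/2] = 12*c^2 + 6*c + 12*sqrt(2)*c + 3 + 4*sqrt(2)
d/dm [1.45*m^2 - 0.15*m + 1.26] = 2.9*m - 0.15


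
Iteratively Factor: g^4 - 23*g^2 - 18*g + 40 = (g + 4)*(g^3 - 4*g^2 - 7*g + 10) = (g - 1)*(g + 4)*(g^2 - 3*g - 10) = (g - 5)*(g - 1)*(g + 4)*(g + 2)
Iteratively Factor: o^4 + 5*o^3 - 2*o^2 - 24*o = (o + 3)*(o^3 + 2*o^2 - 8*o) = (o + 3)*(o + 4)*(o^2 - 2*o) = (o - 2)*(o + 3)*(o + 4)*(o)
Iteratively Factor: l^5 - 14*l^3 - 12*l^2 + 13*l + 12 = (l + 1)*(l^4 - l^3 - 13*l^2 + l + 12) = (l + 1)^2*(l^3 - 2*l^2 - 11*l + 12) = (l - 1)*(l + 1)^2*(l^2 - l - 12) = (l - 4)*(l - 1)*(l + 1)^2*(l + 3)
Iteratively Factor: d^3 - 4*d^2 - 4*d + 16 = (d + 2)*(d^2 - 6*d + 8) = (d - 4)*(d + 2)*(d - 2)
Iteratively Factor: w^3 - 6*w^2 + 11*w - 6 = (w - 2)*(w^2 - 4*w + 3) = (w - 2)*(w - 1)*(w - 3)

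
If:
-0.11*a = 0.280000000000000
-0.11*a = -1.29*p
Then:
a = -2.55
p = -0.22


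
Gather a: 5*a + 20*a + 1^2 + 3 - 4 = 25*a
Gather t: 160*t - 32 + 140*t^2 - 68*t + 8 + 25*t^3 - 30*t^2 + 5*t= 25*t^3 + 110*t^2 + 97*t - 24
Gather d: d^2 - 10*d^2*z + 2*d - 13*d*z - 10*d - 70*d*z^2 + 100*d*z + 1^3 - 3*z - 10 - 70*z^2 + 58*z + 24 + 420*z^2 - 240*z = d^2*(1 - 10*z) + d*(-70*z^2 + 87*z - 8) + 350*z^2 - 185*z + 15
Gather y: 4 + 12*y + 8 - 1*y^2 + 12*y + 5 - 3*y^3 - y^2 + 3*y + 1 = -3*y^3 - 2*y^2 + 27*y + 18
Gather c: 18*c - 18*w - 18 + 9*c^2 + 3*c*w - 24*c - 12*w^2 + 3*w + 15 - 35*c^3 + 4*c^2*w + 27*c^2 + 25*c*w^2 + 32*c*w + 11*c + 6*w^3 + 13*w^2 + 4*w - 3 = -35*c^3 + c^2*(4*w + 36) + c*(25*w^2 + 35*w + 5) + 6*w^3 + w^2 - 11*w - 6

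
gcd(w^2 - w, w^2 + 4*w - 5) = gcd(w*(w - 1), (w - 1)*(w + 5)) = w - 1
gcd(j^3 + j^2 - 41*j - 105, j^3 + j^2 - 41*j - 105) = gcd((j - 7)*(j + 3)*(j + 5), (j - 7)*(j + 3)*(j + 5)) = j^3 + j^2 - 41*j - 105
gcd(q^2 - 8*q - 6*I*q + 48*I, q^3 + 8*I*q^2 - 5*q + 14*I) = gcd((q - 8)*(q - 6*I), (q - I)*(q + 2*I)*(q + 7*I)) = 1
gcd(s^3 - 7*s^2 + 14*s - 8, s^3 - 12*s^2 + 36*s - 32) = s - 2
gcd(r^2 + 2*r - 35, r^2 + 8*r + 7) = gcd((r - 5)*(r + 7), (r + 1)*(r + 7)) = r + 7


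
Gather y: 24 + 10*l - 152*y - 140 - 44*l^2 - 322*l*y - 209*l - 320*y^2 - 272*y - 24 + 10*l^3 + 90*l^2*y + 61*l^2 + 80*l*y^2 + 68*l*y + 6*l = 10*l^3 + 17*l^2 - 193*l + y^2*(80*l - 320) + y*(90*l^2 - 254*l - 424) - 140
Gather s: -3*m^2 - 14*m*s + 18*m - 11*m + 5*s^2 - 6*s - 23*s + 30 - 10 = -3*m^2 + 7*m + 5*s^2 + s*(-14*m - 29) + 20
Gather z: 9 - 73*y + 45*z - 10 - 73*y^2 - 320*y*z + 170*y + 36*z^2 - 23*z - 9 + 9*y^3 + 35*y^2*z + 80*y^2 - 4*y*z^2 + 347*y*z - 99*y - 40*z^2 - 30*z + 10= 9*y^3 + 7*y^2 - 2*y + z^2*(-4*y - 4) + z*(35*y^2 + 27*y - 8)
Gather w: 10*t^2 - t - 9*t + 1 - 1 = 10*t^2 - 10*t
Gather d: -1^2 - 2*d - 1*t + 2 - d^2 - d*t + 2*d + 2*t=-d^2 - d*t + t + 1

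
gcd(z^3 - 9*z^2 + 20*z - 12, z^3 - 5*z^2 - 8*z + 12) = z^2 - 7*z + 6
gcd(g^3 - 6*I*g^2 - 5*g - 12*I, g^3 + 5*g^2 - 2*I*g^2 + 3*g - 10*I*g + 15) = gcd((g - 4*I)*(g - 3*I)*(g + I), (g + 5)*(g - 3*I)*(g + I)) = g^2 - 2*I*g + 3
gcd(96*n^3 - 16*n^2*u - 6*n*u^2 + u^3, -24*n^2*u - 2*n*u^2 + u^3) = -24*n^2 - 2*n*u + u^2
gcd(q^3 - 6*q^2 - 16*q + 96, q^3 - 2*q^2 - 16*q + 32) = q^2 - 16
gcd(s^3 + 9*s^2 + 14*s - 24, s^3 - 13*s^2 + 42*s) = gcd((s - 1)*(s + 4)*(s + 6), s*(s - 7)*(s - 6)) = 1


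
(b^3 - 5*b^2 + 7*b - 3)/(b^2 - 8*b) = (b^3 - 5*b^2 + 7*b - 3)/(b*(b - 8))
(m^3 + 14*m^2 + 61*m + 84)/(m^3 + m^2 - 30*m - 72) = (m + 7)/(m - 6)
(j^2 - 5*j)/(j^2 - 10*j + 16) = j*(j - 5)/(j^2 - 10*j + 16)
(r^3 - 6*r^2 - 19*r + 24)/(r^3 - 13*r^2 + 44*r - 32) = (r + 3)/(r - 4)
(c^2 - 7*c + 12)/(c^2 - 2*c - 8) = (c - 3)/(c + 2)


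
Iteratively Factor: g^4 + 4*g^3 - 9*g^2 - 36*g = (g + 4)*(g^3 - 9*g) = (g - 3)*(g + 4)*(g^2 + 3*g) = g*(g - 3)*(g + 4)*(g + 3)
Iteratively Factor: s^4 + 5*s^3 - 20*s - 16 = (s - 2)*(s^3 + 7*s^2 + 14*s + 8) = (s - 2)*(s + 4)*(s^2 + 3*s + 2) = (s - 2)*(s + 2)*(s + 4)*(s + 1)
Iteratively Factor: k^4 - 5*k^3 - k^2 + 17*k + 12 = (k + 1)*(k^3 - 6*k^2 + 5*k + 12) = (k - 4)*(k + 1)*(k^2 - 2*k - 3) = (k - 4)*(k - 3)*(k + 1)*(k + 1)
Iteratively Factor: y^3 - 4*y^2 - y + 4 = (y + 1)*(y^2 - 5*y + 4) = (y - 4)*(y + 1)*(y - 1)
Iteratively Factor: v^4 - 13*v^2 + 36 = (v - 3)*(v^3 + 3*v^2 - 4*v - 12) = (v - 3)*(v - 2)*(v^2 + 5*v + 6) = (v - 3)*(v - 2)*(v + 3)*(v + 2)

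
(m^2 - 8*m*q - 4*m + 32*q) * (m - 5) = m^3 - 8*m^2*q - 9*m^2 + 72*m*q + 20*m - 160*q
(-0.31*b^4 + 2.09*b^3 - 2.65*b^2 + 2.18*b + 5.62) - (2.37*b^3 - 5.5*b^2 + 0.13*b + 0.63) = -0.31*b^4 - 0.28*b^3 + 2.85*b^2 + 2.05*b + 4.99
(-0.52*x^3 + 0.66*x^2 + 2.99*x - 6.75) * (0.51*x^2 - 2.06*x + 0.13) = -0.2652*x^5 + 1.4078*x^4 + 0.0976999999999999*x^3 - 9.5161*x^2 + 14.2937*x - 0.8775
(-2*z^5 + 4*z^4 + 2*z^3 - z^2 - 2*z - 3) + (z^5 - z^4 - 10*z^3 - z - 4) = -z^5 + 3*z^4 - 8*z^3 - z^2 - 3*z - 7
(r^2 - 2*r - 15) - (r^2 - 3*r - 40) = r + 25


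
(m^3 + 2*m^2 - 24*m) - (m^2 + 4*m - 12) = m^3 + m^2 - 28*m + 12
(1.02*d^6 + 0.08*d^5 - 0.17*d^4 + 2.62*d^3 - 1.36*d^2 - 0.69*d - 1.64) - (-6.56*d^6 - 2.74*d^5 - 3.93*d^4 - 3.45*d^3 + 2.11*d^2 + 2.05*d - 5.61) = 7.58*d^6 + 2.82*d^5 + 3.76*d^4 + 6.07*d^3 - 3.47*d^2 - 2.74*d + 3.97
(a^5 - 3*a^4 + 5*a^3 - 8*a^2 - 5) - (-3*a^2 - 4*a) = a^5 - 3*a^4 + 5*a^3 - 5*a^2 + 4*a - 5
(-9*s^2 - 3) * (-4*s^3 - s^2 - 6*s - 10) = 36*s^5 + 9*s^4 + 66*s^3 + 93*s^2 + 18*s + 30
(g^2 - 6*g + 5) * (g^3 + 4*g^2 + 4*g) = g^5 - 2*g^4 - 15*g^3 - 4*g^2 + 20*g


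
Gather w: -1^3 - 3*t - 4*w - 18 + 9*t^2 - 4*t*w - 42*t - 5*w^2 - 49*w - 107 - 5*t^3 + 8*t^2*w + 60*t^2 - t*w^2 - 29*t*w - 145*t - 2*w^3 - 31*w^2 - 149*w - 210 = -5*t^3 + 69*t^2 - 190*t - 2*w^3 + w^2*(-t - 36) + w*(8*t^2 - 33*t - 202) - 336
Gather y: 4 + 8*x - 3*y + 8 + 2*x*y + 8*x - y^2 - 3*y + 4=16*x - y^2 + y*(2*x - 6) + 16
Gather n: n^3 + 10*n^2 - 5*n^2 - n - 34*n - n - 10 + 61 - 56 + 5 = n^3 + 5*n^2 - 36*n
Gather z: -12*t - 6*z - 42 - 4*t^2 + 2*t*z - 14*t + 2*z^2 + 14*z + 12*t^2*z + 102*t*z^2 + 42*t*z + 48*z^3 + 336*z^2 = -4*t^2 - 26*t + 48*z^3 + z^2*(102*t + 338) + z*(12*t^2 + 44*t + 8) - 42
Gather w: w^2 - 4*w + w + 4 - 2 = w^2 - 3*w + 2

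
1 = 1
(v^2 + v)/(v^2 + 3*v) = (v + 1)/(v + 3)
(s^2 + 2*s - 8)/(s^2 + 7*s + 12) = (s - 2)/(s + 3)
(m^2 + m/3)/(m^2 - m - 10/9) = 3*m*(3*m + 1)/(9*m^2 - 9*m - 10)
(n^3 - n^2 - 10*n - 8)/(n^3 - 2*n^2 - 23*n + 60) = (n^2 + 3*n + 2)/(n^2 + 2*n - 15)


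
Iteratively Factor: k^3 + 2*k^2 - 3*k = (k + 3)*(k^2 - k) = (k - 1)*(k + 3)*(k)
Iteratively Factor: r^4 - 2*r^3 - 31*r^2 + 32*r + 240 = (r - 5)*(r^3 + 3*r^2 - 16*r - 48) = (r - 5)*(r + 4)*(r^2 - r - 12) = (r - 5)*(r + 3)*(r + 4)*(r - 4)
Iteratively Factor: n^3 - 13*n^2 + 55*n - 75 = (n - 5)*(n^2 - 8*n + 15) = (n - 5)^2*(n - 3)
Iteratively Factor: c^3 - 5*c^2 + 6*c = (c - 2)*(c^2 - 3*c) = c*(c - 2)*(c - 3)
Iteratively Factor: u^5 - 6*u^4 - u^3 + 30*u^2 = (u + 2)*(u^4 - 8*u^3 + 15*u^2) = u*(u + 2)*(u^3 - 8*u^2 + 15*u) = u*(u - 3)*(u + 2)*(u^2 - 5*u) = u*(u - 5)*(u - 3)*(u + 2)*(u)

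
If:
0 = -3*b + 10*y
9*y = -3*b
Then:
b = 0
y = 0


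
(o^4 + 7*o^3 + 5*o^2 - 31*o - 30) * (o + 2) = o^5 + 9*o^4 + 19*o^3 - 21*o^2 - 92*o - 60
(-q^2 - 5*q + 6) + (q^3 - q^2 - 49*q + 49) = q^3 - 2*q^2 - 54*q + 55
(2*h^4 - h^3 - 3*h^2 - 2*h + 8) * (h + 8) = 2*h^5 + 15*h^4 - 11*h^3 - 26*h^2 - 8*h + 64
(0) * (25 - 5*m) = 0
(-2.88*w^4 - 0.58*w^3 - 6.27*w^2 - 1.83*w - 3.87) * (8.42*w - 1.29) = -24.2496*w^5 - 1.1684*w^4 - 52.0452*w^3 - 7.3203*w^2 - 30.2247*w + 4.9923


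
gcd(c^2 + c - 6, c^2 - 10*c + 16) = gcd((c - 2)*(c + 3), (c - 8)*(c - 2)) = c - 2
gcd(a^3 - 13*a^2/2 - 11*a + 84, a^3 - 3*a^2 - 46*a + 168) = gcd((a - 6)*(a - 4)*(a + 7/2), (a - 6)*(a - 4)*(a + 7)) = a^2 - 10*a + 24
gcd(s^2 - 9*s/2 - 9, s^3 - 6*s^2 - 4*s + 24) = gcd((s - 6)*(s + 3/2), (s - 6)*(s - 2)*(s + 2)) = s - 6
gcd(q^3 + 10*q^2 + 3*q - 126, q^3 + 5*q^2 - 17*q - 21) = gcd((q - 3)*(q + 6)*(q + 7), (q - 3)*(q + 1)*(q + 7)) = q^2 + 4*q - 21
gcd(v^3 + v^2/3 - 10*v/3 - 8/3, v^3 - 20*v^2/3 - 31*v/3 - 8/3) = v + 1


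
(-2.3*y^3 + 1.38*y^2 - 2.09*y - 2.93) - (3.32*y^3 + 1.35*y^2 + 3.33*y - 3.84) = -5.62*y^3 + 0.0299999999999998*y^2 - 5.42*y + 0.91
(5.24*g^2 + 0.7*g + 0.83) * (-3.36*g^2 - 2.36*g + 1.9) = -17.6064*g^4 - 14.7184*g^3 + 5.5152*g^2 - 0.6288*g + 1.577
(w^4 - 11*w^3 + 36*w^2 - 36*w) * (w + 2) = w^5 - 9*w^4 + 14*w^3 + 36*w^2 - 72*w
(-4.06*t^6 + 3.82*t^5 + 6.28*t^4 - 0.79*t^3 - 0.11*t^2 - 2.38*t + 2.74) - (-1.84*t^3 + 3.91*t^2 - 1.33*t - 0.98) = -4.06*t^6 + 3.82*t^5 + 6.28*t^4 + 1.05*t^3 - 4.02*t^2 - 1.05*t + 3.72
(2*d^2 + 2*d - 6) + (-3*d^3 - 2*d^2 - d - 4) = -3*d^3 + d - 10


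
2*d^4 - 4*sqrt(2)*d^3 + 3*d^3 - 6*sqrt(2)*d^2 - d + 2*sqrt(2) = (d - 1/2)*(d - 2*sqrt(2))*(sqrt(2)*d + sqrt(2))^2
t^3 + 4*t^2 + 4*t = t*(t + 2)^2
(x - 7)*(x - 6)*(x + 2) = x^3 - 11*x^2 + 16*x + 84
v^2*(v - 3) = v^3 - 3*v^2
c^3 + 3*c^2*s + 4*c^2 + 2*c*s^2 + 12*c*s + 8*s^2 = (c + 4)*(c + s)*(c + 2*s)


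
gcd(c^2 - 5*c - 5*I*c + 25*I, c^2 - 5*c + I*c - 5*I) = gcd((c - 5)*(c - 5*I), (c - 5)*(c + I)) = c - 5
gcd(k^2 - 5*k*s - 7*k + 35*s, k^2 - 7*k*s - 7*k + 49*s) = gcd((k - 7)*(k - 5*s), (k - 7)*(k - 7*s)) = k - 7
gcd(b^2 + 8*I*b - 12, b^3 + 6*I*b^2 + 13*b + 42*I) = b + 2*I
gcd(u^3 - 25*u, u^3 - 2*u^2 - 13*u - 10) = u - 5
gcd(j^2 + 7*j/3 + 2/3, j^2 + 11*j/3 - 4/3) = 1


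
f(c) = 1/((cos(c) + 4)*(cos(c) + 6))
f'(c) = sin(c)/((cos(c) + 4)*(cos(c) + 6)^2) + sin(c)/((cos(c) + 4)^2*(cos(c) + 6))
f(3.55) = 0.06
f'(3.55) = -0.01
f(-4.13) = 0.05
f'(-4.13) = 0.02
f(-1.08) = 0.03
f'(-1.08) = -0.01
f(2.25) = 0.06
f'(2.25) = 0.02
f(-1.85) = 0.05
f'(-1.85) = -0.02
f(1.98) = 0.05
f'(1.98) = 0.02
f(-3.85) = 0.06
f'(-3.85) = 0.02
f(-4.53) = 0.05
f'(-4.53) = 0.02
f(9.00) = 0.06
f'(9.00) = 0.01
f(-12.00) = 0.03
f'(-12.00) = 0.01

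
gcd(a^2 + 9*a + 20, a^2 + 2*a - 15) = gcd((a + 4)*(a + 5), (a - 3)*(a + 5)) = a + 5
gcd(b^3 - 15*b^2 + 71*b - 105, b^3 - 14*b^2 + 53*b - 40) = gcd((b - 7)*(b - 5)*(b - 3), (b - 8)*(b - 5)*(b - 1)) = b - 5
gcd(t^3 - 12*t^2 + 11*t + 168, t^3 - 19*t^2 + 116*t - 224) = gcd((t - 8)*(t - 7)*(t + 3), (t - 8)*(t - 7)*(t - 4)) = t^2 - 15*t + 56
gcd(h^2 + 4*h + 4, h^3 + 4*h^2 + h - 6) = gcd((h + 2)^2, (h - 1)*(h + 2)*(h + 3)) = h + 2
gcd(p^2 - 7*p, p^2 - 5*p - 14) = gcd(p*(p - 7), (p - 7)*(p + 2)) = p - 7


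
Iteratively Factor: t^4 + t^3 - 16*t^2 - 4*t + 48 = (t - 2)*(t^3 + 3*t^2 - 10*t - 24) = (t - 3)*(t - 2)*(t^2 + 6*t + 8) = (t - 3)*(t - 2)*(t + 4)*(t + 2)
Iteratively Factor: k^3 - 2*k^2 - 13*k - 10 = (k - 5)*(k^2 + 3*k + 2) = (k - 5)*(k + 2)*(k + 1)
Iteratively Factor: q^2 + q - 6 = (q + 3)*(q - 2)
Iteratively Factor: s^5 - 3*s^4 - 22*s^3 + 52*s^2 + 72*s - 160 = (s + 2)*(s^4 - 5*s^3 - 12*s^2 + 76*s - 80) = (s - 2)*(s + 2)*(s^3 - 3*s^2 - 18*s + 40) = (s - 2)^2*(s + 2)*(s^2 - s - 20) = (s - 5)*(s - 2)^2*(s + 2)*(s + 4)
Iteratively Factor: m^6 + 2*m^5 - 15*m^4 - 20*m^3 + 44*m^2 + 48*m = (m - 2)*(m^5 + 4*m^4 - 7*m^3 - 34*m^2 - 24*m) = (m - 3)*(m - 2)*(m^4 + 7*m^3 + 14*m^2 + 8*m) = (m - 3)*(m - 2)*(m + 2)*(m^3 + 5*m^2 + 4*m) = m*(m - 3)*(m - 2)*(m + 2)*(m^2 + 5*m + 4) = m*(m - 3)*(m - 2)*(m + 1)*(m + 2)*(m + 4)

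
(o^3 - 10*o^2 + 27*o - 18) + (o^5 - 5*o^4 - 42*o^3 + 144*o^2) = o^5 - 5*o^4 - 41*o^3 + 134*o^2 + 27*o - 18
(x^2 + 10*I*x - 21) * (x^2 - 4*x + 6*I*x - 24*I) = x^4 - 4*x^3 + 16*I*x^3 - 81*x^2 - 64*I*x^2 + 324*x - 126*I*x + 504*I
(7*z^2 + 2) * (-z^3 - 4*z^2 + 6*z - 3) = -7*z^5 - 28*z^4 + 40*z^3 - 29*z^2 + 12*z - 6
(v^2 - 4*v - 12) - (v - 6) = v^2 - 5*v - 6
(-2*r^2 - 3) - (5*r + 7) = -2*r^2 - 5*r - 10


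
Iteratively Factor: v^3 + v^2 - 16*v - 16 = (v - 4)*(v^2 + 5*v + 4) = (v - 4)*(v + 1)*(v + 4)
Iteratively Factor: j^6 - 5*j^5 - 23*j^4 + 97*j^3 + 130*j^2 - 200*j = (j + 4)*(j^5 - 9*j^4 + 13*j^3 + 45*j^2 - 50*j) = (j - 1)*(j + 4)*(j^4 - 8*j^3 + 5*j^2 + 50*j) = (j - 1)*(j + 2)*(j + 4)*(j^3 - 10*j^2 + 25*j) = (j - 5)*(j - 1)*(j + 2)*(j + 4)*(j^2 - 5*j) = (j - 5)^2*(j - 1)*(j + 2)*(j + 4)*(j)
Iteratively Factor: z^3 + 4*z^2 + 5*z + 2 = (z + 1)*(z^2 + 3*z + 2) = (z + 1)^2*(z + 2)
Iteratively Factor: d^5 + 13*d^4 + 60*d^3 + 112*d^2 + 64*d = (d + 4)*(d^4 + 9*d^3 + 24*d^2 + 16*d) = (d + 4)^2*(d^3 + 5*d^2 + 4*d) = d*(d + 4)^2*(d^2 + 5*d + 4) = d*(d + 1)*(d + 4)^2*(d + 4)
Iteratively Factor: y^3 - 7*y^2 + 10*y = (y - 5)*(y^2 - 2*y) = (y - 5)*(y - 2)*(y)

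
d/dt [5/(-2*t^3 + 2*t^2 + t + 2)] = 5*(6*t^2 - 4*t - 1)/(-2*t^3 + 2*t^2 + t + 2)^2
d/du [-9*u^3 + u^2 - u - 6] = -27*u^2 + 2*u - 1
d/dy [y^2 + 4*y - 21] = 2*y + 4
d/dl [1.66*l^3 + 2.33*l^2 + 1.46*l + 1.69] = 4.98*l^2 + 4.66*l + 1.46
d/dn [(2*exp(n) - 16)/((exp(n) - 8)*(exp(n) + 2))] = -2*exp(n)/(exp(2*n) + 4*exp(n) + 4)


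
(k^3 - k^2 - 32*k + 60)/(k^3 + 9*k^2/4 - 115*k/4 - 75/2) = 4*(k - 2)/(4*k + 5)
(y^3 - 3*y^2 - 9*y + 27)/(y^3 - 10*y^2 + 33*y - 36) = (y + 3)/(y - 4)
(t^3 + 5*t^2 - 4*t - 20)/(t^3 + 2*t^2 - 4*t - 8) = (t + 5)/(t + 2)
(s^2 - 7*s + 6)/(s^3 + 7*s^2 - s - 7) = (s - 6)/(s^2 + 8*s + 7)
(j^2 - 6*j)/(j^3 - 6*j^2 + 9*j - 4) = j*(j - 6)/(j^3 - 6*j^2 + 9*j - 4)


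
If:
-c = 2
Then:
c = -2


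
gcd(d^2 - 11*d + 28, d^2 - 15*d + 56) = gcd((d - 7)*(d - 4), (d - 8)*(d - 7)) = d - 7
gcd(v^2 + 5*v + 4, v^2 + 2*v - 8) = v + 4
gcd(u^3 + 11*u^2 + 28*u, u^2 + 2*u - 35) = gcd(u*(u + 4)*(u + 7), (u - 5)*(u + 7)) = u + 7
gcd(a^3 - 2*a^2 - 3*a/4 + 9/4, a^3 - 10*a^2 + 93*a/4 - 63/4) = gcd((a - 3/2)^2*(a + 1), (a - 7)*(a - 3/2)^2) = a^2 - 3*a + 9/4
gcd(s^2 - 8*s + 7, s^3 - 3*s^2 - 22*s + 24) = s - 1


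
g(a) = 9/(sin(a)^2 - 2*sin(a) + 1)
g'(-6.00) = 46.19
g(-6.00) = 17.33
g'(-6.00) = 46.19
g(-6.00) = 17.33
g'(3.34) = -10.29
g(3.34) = 6.28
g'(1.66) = -25511540.89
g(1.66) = 569308.35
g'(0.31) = 51.08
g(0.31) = 18.64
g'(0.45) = 89.85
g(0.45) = 28.19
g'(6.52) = 39.02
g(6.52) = 15.36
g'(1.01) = 2664.19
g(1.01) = 383.62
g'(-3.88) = -381.10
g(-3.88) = 84.23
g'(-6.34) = 15.23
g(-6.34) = 8.06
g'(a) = 9*(-2*sin(a)*cos(a) + 2*cos(a))/(sin(a)^2 - 2*sin(a) + 1)^2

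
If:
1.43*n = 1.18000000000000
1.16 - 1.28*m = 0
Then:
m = 0.91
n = 0.83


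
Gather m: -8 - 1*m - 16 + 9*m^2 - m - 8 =9*m^2 - 2*m - 32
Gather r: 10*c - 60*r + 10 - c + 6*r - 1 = 9*c - 54*r + 9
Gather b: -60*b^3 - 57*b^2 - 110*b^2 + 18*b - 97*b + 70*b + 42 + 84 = -60*b^3 - 167*b^2 - 9*b + 126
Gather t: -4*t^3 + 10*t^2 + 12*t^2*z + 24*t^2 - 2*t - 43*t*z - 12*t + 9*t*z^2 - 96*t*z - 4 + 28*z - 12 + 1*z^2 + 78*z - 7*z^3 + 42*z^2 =-4*t^3 + t^2*(12*z + 34) + t*(9*z^2 - 139*z - 14) - 7*z^3 + 43*z^2 + 106*z - 16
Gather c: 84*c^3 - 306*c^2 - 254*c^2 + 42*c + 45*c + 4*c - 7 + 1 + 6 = 84*c^3 - 560*c^2 + 91*c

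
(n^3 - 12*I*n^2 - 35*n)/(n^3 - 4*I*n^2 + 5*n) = (n - 7*I)/(n + I)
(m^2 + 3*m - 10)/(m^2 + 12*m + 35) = (m - 2)/(m + 7)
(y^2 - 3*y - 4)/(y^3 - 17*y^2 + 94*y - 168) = (y + 1)/(y^2 - 13*y + 42)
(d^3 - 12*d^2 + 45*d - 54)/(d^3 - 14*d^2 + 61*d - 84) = (d^2 - 9*d + 18)/(d^2 - 11*d + 28)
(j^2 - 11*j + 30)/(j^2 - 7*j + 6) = (j - 5)/(j - 1)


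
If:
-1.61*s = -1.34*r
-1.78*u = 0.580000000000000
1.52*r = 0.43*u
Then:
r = -0.09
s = -0.08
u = -0.33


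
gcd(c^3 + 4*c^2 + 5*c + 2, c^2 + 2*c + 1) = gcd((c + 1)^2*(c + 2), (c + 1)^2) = c^2 + 2*c + 1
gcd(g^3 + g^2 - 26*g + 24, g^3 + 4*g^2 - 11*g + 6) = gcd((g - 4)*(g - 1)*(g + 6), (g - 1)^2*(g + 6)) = g^2 + 5*g - 6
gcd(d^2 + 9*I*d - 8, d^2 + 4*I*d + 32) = d + 8*I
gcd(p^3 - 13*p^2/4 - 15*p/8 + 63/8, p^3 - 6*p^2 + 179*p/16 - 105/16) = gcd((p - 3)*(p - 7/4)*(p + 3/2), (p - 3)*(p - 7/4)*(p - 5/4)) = p^2 - 19*p/4 + 21/4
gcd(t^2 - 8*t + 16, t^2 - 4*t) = t - 4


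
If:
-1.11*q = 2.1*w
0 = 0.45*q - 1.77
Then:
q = 3.93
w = -2.08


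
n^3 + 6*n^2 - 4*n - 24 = (n - 2)*(n + 2)*(n + 6)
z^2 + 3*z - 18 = (z - 3)*(z + 6)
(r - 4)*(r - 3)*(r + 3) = r^3 - 4*r^2 - 9*r + 36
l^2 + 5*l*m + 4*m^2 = (l + m)*(l + 4*m)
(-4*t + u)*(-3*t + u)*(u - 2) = 12*t^2*u - 24*t^2 - 7*t*u^2 + 14*t*u + u^3 - 2*u^2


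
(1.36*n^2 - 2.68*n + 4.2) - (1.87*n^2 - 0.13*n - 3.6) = -0.51*n^2 - 2.55*n + 7.8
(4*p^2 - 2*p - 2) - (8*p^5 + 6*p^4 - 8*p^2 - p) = -8*p^5 - 6*p^4 + 12*p^2 - p - 2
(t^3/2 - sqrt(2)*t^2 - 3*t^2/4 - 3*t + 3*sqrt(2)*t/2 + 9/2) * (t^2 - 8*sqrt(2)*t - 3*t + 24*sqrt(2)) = t^5/2 - 5*sqrt(2)*t^4 - 9*t^4/4 + 61*t^3/4 + 45*sqrt(2)*t^3/2 - 117*t^2/2 + 3*sqrt(2)*t^2/2 - 108*sqrt(2)*t + 117*t/2 + 108*sqrt(2)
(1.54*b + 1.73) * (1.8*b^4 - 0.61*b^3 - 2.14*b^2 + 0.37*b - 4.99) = 2.772*b^5 + 2.1746*b^4 - 4.3509*b^3 - 3.1324*b^2 - 7.0445*b - 8.6327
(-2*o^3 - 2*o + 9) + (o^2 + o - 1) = -2*o^3 + o^2 - o + 8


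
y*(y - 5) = y^2 - 5*y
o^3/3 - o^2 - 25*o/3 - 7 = (o/3 + 1/3)*(o - 7)*(o + 3)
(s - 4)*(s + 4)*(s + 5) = s^3 + 5*s^2 - 16*s - 80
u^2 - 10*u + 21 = (u - 7)*(u - 3)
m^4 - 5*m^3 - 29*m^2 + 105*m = m*(m - 7)*(m - 3)*(m + 5)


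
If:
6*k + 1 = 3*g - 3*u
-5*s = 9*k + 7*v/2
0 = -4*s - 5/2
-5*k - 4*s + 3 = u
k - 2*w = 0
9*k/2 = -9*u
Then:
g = 13/6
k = 11/9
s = -5/8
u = -11/18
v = -9/4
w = 11/18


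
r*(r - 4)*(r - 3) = r^3 - 7*r^2 + 12*r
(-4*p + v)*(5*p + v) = -20*p^2 + p*v + v^2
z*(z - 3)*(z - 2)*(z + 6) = z^4 + z^3 - 24*z^2 + 36*z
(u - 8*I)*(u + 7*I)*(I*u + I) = I*u^3 + u^2 + I*u^2 + u + 56*I*u + 56*I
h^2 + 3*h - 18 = (h - 3)*(h + 6)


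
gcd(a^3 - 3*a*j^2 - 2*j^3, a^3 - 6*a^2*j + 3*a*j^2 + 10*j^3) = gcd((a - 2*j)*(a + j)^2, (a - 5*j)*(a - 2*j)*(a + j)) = a^2 - a*j - 2*j^2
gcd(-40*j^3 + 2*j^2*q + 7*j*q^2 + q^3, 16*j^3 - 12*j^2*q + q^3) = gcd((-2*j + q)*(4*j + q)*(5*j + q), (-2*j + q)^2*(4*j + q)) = -8*j^2 + 2*j*q + q^2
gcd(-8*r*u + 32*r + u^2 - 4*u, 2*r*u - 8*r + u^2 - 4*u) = u - 4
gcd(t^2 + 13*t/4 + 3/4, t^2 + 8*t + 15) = t + 3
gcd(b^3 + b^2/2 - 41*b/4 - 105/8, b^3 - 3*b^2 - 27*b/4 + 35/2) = b^2 - b - 35/4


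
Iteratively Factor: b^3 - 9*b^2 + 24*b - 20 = (b - 5)*(b^2 - 4*b + 4) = (b - 5)*(b - 2)*(b - 2)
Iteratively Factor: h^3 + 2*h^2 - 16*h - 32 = (h + 4)*(h^2 - 2*h - 8) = (h - 4)*(h + 4)*(h + 2)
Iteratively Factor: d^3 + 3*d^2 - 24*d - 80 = (d + 4)*(d^2 - d - 20) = (d + 4)^2*(d - 5)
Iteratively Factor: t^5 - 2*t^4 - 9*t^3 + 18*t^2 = (t - 3)*(t^4 + t^3 - 6*t^2) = (t - 3)*(t - 2)*(t^3 + 3*t^2) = t*(t - 3)*(t - 2)*(t^2 + 3*t) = t^2*(t - 3)*(t - 2)*(t + 3)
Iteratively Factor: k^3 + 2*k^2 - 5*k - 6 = (k + 1)*(k^2 + k - 6) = (k + 1)*(k + 3)*(k - 2)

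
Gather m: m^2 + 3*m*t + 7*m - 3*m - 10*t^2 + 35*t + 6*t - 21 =m^2 + m*(3*t + 4) - 10*t^2 + 41*t - 21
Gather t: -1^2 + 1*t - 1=t - 2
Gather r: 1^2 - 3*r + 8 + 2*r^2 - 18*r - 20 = 2*r^2 - 21*r - 11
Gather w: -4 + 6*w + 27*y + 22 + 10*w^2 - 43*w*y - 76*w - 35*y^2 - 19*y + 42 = 10*w^2 + w*(-43*y - 70) - 35*y^2 + 8*y + 60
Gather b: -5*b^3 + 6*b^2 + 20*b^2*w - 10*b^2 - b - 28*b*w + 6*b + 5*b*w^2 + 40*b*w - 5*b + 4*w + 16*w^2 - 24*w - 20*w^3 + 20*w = -5*b^3 + b^2*(20*w - 4) + b*(5*w^2 + 12*w) - 20*w^3 + 16*w^2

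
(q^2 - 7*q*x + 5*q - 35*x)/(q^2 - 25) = (q - 7*x)/(q - 5)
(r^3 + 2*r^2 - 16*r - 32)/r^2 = r + 2 - 16/r - 32/r^2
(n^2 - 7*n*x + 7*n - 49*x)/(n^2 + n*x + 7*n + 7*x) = (n - 7*x)/(n + x)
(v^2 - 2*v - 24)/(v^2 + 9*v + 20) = (v - 6)/(v + 5)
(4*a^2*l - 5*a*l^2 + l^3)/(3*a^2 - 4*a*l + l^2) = l*(4*a - l)/(3*a - l)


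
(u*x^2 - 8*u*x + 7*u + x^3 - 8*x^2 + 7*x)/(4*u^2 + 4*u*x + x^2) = (u*x^2 - 8*u*x + 7*u + x^3 - 8*x^2 + 7*x)/(4*u^2 + 4*u*x + x^2)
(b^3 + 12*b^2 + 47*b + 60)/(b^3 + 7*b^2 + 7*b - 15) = (b + 4)/(b - 1)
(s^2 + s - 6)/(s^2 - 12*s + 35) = (s^2 + s - 6)/(s^2 - 12*s + 35)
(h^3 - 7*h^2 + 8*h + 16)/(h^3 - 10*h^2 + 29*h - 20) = (h^2 - 3*h - 4)/(h^2 - 6*h + 5)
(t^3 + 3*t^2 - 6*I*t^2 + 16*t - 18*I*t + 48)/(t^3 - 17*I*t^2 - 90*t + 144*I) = (t^2 + t*(3 + 2*I) + 6*I)/(t^2 - 9*I*t - 18)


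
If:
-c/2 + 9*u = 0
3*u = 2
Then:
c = 12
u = 2/3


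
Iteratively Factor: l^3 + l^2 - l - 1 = (l + 1)*(l^2 - 1) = (l - 1)*(l + 1)*(l + 1)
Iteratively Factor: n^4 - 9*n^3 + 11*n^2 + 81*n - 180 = (n - 3)*(n^3 - 6*n^2 - 7*n + 60) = (n - 5)*(n - 3)*(n^2 - n - 12) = (n - 5)*(n - 3)*(n + 3)*(n - 4)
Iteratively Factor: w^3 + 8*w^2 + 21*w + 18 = (w + 3)*(w^2 + 5*w + 6) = (w + 3)^2*(w + 2)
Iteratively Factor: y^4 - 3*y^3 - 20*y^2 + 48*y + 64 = (y + 4)*(y^3 - 7*y^2 + 8*y + 16) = (y + 1)*(y + 4)*(y^2 - 8*y + 16) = (y - 4)*(y + 1)*(y + 4)*(y - 4)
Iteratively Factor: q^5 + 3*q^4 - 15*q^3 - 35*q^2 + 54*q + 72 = (q - 2)*(q^4 + 5*q^3 - 5*q^2 - 45*q - 36) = (q - 2)*(q + 4)*(q^3 + q^2 - 9*q - 9) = (q - 3)*(q - 2)*(q + 4)*(q^2 + 4*q + 3) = (q - 3)*(q - 2)*(q + 3)*(q + 4)*(q + 1)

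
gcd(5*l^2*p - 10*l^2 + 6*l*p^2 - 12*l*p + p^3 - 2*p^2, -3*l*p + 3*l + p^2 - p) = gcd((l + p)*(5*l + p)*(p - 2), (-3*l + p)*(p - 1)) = 1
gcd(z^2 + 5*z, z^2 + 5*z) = z^2 + 5*z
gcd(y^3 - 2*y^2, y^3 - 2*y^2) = y^3 - 2*y^2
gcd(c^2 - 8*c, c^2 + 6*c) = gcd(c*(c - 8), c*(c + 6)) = c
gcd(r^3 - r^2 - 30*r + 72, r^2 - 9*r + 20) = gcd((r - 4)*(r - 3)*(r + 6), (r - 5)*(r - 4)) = r - 4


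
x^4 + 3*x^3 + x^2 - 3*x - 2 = (x - 1)*(x + 1)^2*(x + 2)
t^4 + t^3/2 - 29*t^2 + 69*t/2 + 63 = (t - 7/2)*(t - 3)*(t + 1)*(t + 6)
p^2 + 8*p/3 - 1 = (p - 1/3)*(p + 3)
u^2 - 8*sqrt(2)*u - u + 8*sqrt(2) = (u - 1)*(u - 8*sqrt(2))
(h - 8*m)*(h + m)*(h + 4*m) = h^3 - 3*h^2*m - 36*h*m^2 - 32*m^3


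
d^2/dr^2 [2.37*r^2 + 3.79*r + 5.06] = 4.74000000000000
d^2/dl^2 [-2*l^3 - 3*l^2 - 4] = -12*l - 6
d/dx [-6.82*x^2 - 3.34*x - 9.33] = -13.64*x - 3.34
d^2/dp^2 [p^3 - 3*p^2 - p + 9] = 6*p - 6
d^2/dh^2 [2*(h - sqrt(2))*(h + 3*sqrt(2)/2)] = 4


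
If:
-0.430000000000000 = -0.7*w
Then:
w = 0.61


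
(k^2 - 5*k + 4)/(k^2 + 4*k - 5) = (k - 4)/(k + 5)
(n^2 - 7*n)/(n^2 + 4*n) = (n - 7)/(n + 4)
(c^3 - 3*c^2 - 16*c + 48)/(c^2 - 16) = c - 3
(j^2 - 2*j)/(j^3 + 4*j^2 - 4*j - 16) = j/(j^2 + 6*j + 8)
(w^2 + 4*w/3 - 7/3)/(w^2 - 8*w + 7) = (w + 7/3)/(w - 7)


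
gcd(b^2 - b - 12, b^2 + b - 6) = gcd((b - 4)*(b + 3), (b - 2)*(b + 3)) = b + 3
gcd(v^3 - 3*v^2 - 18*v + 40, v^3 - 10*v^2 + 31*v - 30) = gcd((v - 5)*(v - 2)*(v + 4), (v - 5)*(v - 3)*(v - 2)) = v^2 - 7*v + 10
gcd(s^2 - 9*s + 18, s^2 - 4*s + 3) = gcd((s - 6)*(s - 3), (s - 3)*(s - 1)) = s - 3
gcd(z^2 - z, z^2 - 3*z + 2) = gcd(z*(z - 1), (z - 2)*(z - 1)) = z - 1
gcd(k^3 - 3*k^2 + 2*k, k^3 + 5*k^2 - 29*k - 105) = 1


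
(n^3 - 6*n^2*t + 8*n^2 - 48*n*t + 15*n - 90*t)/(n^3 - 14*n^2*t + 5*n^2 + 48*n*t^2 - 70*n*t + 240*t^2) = (-n - 3)/(-n + 8*t)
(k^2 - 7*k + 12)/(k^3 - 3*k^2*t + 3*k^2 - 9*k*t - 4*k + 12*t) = (k^2 - 7*k + 12)/(k^3 - 3*k^2*t + 3*k^2 - 9*k*t - 4*k + 12*t)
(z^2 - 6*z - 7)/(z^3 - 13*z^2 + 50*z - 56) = (z + 1)/(z^2 - 6*z + 8)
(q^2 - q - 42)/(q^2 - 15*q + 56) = (q + 6)/(q - 8)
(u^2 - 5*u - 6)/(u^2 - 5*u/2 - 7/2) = 2*(u - 6)/(2*u - 7)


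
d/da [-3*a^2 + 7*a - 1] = 7 - 6*a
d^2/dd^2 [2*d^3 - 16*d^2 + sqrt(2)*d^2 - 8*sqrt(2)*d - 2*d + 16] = 12*d - 32 + 2*sqrt(2)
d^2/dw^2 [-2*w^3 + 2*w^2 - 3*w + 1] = 4 - 12*w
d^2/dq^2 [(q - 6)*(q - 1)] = 2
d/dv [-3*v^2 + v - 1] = 1 - 6*v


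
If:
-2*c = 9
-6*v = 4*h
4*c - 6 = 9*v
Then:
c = -9/2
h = 4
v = -8/3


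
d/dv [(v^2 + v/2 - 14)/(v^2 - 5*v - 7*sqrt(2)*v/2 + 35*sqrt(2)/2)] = ((4*v + 1)*(2*v^2 - 10*v - 7*sqrt(2)*v + 35*sqrt(2)) + (-4*v + 7*sqrt(2) + 10)*(2*v^2 + v - 28))/(2*v^2 - 10*v - 7*sqrt(2)*v + 35*sqrt(2))^2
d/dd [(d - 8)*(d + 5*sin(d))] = d + (d - 8)*(5*cos(d) + 1) + 5*sin(d)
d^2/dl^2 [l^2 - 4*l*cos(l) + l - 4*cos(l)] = 4*l*cos(l) + 8*sin(l) + 4*cos(l) + 2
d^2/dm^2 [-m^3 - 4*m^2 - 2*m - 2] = -6*m - 8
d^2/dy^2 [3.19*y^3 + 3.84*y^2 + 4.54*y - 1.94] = 19.14*y + 7.68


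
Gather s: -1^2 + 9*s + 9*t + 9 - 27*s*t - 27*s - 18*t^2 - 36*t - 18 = s*(-27*t - 18) - 18*t^2 - 27*t - 10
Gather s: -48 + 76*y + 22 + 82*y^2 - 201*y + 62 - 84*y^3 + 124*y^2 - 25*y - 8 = -84*y^3 + 206*y^2 - 150*y + 28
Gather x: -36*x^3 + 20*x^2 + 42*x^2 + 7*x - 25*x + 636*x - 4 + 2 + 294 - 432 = -36*x^3 + 62*x^2 + 618*x - 140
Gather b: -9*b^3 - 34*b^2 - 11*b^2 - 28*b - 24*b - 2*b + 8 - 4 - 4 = -9*b^3 - 45*b^2 - 54*b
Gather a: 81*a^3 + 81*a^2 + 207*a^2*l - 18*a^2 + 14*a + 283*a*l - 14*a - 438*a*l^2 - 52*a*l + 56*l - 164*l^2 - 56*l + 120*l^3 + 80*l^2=81*a^3 + a^2*(207*l + 63) + a*(-438*l^2 + 231*l) + 120*l^3 - 84*l^2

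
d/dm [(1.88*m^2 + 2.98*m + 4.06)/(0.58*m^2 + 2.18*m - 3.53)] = (2.37*m^2 - 17.9824*m - 19.3702)/(0.3364*m^4 + 2.5288*m^3 + 0.657600000000001*m^2 - 15.3908*m + 12.4609)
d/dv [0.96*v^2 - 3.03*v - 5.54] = 1.92*v - 3.03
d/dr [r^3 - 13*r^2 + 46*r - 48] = 3*r^2 - 26*r + 46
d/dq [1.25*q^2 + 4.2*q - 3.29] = 2.5*q + 4.2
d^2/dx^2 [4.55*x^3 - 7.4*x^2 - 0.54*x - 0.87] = 27.3*x - 14.8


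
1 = 1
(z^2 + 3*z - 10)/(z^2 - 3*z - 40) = (z - 2)/(z - 8)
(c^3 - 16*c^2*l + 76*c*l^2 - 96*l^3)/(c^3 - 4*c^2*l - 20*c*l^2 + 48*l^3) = (c - 8*l)/(c + 4*l)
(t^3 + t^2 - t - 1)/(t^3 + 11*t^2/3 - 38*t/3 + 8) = 3*(t^2 + 2*t + 1)/(3*t^2 + 14*t - 24)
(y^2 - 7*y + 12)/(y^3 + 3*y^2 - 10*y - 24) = (y - 4)/(y^2 + 6*y + 8)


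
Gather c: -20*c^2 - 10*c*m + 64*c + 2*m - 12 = -20*c^2 + c*(64 - 10*m) + 2*m - 12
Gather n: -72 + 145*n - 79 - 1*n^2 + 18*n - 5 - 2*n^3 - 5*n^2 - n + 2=-2*n^3 - 6*n^2 + 162*n - 154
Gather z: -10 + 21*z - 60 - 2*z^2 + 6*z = -2*z^2 + 27*z - 70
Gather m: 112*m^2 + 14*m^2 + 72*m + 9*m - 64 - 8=126*m^2 + 81*m - 72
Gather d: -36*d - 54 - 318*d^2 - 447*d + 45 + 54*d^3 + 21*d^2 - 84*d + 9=54*d^3 - 297*d^2 - 567*d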